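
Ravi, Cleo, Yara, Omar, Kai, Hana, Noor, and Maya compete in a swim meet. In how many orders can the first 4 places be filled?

1680

This is an ordered selection of 4 from 8: P(8,4).
That gives 8 × 7 × 6 × 5 = 1680.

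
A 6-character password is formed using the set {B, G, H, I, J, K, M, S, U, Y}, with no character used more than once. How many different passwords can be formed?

With no repetition, fill the 6 characters in order: 10 choices, then 9, down to 5.
10 × 9 × 8 × 7 × 6 × 5 = 151200.

151200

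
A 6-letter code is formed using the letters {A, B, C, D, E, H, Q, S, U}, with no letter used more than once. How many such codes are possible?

60480

This is a permutation of 6 out of 9: P(9,6) = 9!/3!.
9 × 8 × 7 × 6 × 5 × 4 = 60480.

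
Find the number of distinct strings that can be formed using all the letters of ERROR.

20

ERROR has 5 letters with R appearing 3 times.
So there are 5! / (3!) = 20 distinguishable arrangements.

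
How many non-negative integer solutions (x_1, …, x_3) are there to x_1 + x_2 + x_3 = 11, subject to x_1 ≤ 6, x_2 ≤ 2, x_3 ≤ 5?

Without the upper bounds there are C(13,2) = 78 ways to split 11 among 3 variables.
Subtract solutions that violate a single cap (substitute x_i' = x_i − (cap_i+1)): x_1 ≥ 7 gives C(6,2) = 15; x_2 ≥ 3 gives C(10,2) = 45; x_3 ≥ 6 gives C(7,2) = 21. Together 81.
Add back pairs where two caps are both exceeded: 3 + 0 + 6 = 9.
By inclusion–exclusion the count is 78 − 81 + 9 = 6.

6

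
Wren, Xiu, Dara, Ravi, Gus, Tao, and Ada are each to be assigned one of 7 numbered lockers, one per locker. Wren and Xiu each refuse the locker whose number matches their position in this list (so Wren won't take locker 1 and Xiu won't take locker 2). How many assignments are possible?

Let Aᵢ (for i ∈ {1, 2}) be the placements that put person i in their forbidden locker. Any j of these fix j positions, leaving (7−j)! ways to fill the rest, and there are C(2,j) ways to pick which j.
By inclusion–exclusion, the number of valid placements is Σ_{j=0}^{2} (−1)^j C(2,j)·(7−j)!.
Computing: 5040 − 1440 + 120 = 3720.

3720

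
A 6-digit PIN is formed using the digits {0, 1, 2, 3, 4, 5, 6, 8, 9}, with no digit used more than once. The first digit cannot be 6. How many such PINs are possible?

The first digit has 9−1 = 8 choices (anything except 6).
The remaining 5 digits are filled from the other 8 symbols without repetition: 8 × 7 × 6 × 5 × 4 = 6720.
Total: 8 × 6720 = 53760.

53760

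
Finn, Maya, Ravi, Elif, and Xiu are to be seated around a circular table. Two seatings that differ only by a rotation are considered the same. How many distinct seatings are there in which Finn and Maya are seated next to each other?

Treat {Finn, Maya} as one unit (2 internal orders) and seat the resulting 4 units around the table: (3)! circular arrangements.
So 2 × (3)! = 2 × 6 = 12.

12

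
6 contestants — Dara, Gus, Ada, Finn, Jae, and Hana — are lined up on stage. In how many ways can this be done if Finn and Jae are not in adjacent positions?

There are 6! = 720 arrangements in all. If Finn and Jae are adjacent, merging them into one block gives 2·(5)! = 240 arrangements.
So 720 − 240 = 480 arrangements keep them apart.

480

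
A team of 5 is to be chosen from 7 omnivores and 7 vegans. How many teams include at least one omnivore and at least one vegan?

Total 5-person selections from all 14: C(14,5) = 2002.
Subtract selections that omit an entire group: no omnivores → C(7,5) = 21; no vegans → C(7,5) = 21.
Both groups omitted at once is impossible, so 2002 − 42 = 1960.

1960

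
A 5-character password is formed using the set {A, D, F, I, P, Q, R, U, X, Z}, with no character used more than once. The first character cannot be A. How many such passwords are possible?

27216

The first character has 10−1 = 9 choices (anything except A).
The remaining 4 characters are filled from the other 9 symbols without repetition: 9 × 8 × 7 × 6 = 3024.
Total: 9 × 3024 = 27216.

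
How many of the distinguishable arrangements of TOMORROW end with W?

Fix W in the last position and arrange the remaining 7 letters.
Those 7 letters have O appearing 3 times and R appearing twice, giving (7)!/(3!·2!) = 420.

420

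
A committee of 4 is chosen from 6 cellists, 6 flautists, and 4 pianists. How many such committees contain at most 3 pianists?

Split by how many pianists are chosen (0 through 3).
Sum: C(4,0)·C(12,4) + C(4,1)·C(12,3) + C(4,2)·C(12,2) + C(4,3)·C(12,1) = 495 + 880 + 396 + 48 = 1819.

1819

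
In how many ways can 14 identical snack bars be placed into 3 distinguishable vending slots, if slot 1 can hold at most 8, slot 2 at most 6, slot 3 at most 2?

Without the upper bounds there are C(16,2) = 120 ways to split 14 among 3 vending slots.
Subtract solutions that violate a single cap (substitute x_i' = x_i − (cap_i+1)): x_1 ≥ 9 gives C(7,2) = 21; x_2 ≥ 7 gives C(9,2) = 36; x_3 ≥ 3 gives C(13,2) = 78. Together 135.
Add back pairs where two caps are both exceeded: 0 + 6 + 15 = 21.
By inclusion–exclusion the count is 120 − 135 + 21 = 6.

6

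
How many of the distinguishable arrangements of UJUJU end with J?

With the last slot taken by J, it remains to arrange the other 4 letters (UUJU).
Those 4 letters have U appearing 3 times, giving (4)!/(3!) = 4.

4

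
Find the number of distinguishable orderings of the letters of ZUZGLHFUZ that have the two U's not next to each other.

There are 9!/(3!·2!) = 30240 arrangements of ZUZGLHFUZ in total.
If the two U's are adjacent, glue them into one block, leaving 8 items to arrange: (8)!/(3!) = 6720 ways.
Hence 30240 − 6720 = 23520.

23520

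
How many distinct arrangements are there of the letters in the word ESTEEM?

120

ESTEEM has 6 letters with E appearing 3 times.
Dividing 6! = 720 by 3! = 6 for the repeated letters gives 120.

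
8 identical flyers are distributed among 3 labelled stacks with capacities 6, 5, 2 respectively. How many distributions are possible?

Without the upper bounds there are C(10,2) = 45 ways to split 8 among 3 stacks.
Subtract solutions that violate a single cap (substitute x_i' = x_i − (cap_i+1)): x_1 ≥ 7 gives C(3,2) = 3; x_2 ≥ 6 gives C(4,2) = 6; x_3 ≥ 3 gives C(7,2) = 21. Together 30.
No two caps can be exceeded simultaneously, so the pair terms are all 0.
By inclusion–exclusion the count is 45 − 30 + 0 = 15.

15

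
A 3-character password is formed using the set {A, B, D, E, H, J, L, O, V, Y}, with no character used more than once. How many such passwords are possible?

With no repetition, fill the 3 characters in order: 10 choices, then 9, down to 8.
10 × 9 × 8 = 720.

720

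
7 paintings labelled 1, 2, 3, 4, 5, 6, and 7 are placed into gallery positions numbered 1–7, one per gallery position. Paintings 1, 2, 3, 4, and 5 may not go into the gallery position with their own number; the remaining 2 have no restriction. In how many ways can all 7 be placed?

Let Aᵢ (for 1 ≤ i ≤ 5) be the placements that put painting i in its forbidden gallery position. Any j of these fix j positions, leaving (7−j)! ways to fill the rest, and there are C(5,j) ways to pick which j.
By inclusion–exclusion, the number of valid placements is Σ_{j=0}^{5} (−1)^j C(5,j)·(7−j)!.
Computing: 5040 − 3600 + 1200 − 240 + 30 − 2 = 2428.

2428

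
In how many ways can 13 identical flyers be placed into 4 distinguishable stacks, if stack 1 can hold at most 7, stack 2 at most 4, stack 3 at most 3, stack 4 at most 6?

89

Ignoring the caps, the number of non-negative solutions to x_1+…+x_4 = 13 is C(16,3) = 560.
Subtract solutions that violate a single cap (substitute x_i' = x_i − (cap_i+1)): x_1 ≥ 8 gives C(8,3) = 56; x_2 ≥ 5 gives C(11,3) = 165; x_3 ≥ 4 gives C(12,3) = 220; x_4 ≥ 7 gives C(9,3) = 84. Together 525.
Add back pairs where two caps are both exceeded: 1 + 4 + 0 + 35 + 4 + 10 = 54.
By inclusion–exclusion the count is 560 − 525 + 54 = 89.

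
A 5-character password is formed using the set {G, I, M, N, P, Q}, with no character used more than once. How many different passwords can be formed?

720

This is a permutation of 5 out of 6: P(6,5) = 6!/1!.
That product is 6 × 5 × 4 × 3 × 2 = 720.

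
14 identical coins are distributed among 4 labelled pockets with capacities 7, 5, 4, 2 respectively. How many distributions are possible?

31

Ignoring the caps, the number of non-negative solutions to x_1+…+x_4 = 14 is C(17,3) = 680.
Subtract solutions that violate a single cap (substitute x_i' = x_i − (cap_i+1)): x_1 ≥ 8 gives C(9,3) = 84; x_2 ≥ 6 gives C(11,3) = 165; x_3 ≥ 5 gives C(12,3) = 220; x_4 ≥ 3 gives C(14,3) = 364. Together 833.
Add back pairs where two caps are both exceeded: 1 + 4 + 20 + 20 + 56 + 84 = 185.
Subtract triples: 0 + 0 + 0 + 1 = 1.
By inclusion–exclusion the count is 680 − 833 + 185 − 1 = 31.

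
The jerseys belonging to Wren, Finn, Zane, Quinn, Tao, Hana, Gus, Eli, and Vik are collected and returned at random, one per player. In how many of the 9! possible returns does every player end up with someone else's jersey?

Count assignments avoiding every fixed point. For any j of the 9 players fixed to their old jersey, the other 9−j can be arranged in (9−j)! ways.
By inclusion–exclusion this is Σ_{j=0}^{9} (−1)^j C(9,j)·(9−j)!.
Computing: 362880 − 362880 + 181440 − 60480 + 15120 − 3024 + 504 − 72 + 9 − 1 = 133496.

133496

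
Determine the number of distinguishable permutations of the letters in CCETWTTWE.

7560

The 9 letters of CCETWTTWE have repeats: C appearing twice, E appearing twice, T appearing 3 times, and W appearing twice.
The number of distinct arrangements is 9!/(3!·2!·2!·2!) = 362880/48 = 7560.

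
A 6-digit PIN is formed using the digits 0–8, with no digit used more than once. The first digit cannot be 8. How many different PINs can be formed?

The first digit has 9−1 = 8 choices (anything except 8).
The remaining 5 digits are filled from the other 8 symbols without repetition: 8 × 7 × 6 × 5 × 4 = 6720.
Total: 8 × 6720 = 53760.

53760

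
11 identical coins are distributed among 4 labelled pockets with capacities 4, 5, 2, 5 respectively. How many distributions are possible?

Without the upper bounds there are C(14,3) = 364 ways to split 11 among 4 pockets.
Subtract solutions that violate a single cap (substitute x_i' = x_i − (cap_i+1)): x_1 ≥ 5 gives C(9,3) = 84; x_2 ≥ 6 gives C(8,3) = 56; x_3 ≥ 3 gives C(11,3) = 165; x_4 ≥ 6 gives C(8,3) = 56. Together 361.
Add back pairs where two caps are both exceeded: 1 + 20 + 1 + 10 + 0 + 10 = 42.
By inclusion–exclusion the count is 364 − 361 + 42 = 45.

45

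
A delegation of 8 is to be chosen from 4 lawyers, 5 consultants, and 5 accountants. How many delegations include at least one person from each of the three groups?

2940

With no constraint there are C(14,8) = 3003 possible selections.
Selections missing a whole group: no lawyers → C(10,8) = 45; no consultants → C(9,8) = 9; no accountants → C(9,8) = 9.
Add back selections omitting two groups (i.e. drawn from a single group): C(4,8) + C(5,8) + C(5,8) = 0.
By inclusion–exclusion: 3003 − 63 + 0 = 2940.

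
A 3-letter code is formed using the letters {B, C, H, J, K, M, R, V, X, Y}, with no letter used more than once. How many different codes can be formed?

720

This is a permutation of 3 out of 10: P(10,3) = 10!/7!.
10 × 9 × 8 = 720.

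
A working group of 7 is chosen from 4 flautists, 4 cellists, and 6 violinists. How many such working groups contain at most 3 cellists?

3312

Split by how many cellists are chosen (0 through 3).
Sum: C(4,0)·C(10,7) + C(4,1)·C(10,6) + C(4,2)·C(10,5) + C(4,3)·C(10,4) = 120 + 840 + 1512 + 840 = 3312.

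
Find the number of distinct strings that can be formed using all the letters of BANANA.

The 6 letters of BANANA have repeats: A appearing 3 times and N appearing twice.
So there are 6! / (3!·2!) = 60 distinguishable arrangements.

60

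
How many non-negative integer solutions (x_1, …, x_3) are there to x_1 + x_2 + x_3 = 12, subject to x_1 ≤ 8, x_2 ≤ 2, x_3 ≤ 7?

15

By stars and bars, unrestricted non-negative solutions to x_1+…+x_3 = 12 number C(12+2,2) = 91.
Subtract solutions that violate a single cap (substitute x_i' = x_i − (cap_i+1)): x_1 ≥ 9 gives C(5,2) = 10; x_2 ≥ 3 gives C(11,2) = 55; x_3 ≥ 8 gives C(6,2) = 15. Together 80.
Add back pairs where two caps are both exceeded: 1 + 0 + 3 = 4.
By inclusion–exclusion the count is 91 − 80 + 4 = 15.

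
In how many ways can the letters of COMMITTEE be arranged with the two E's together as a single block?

10080

Treat the 2 copies of E as a single block. The multiset to arrange is then {EE, C, I, M, M, O, T, T}, 8 items in all.
That gives (8)!/(2!·2!) = 10080 arrangements.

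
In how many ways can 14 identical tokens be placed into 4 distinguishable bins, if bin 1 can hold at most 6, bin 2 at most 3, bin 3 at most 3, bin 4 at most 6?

33

Without the upper bounds there are C(17,3) = 680 ways to split 14 among 4 bins.
Subtract solutions that violate a single cap (substitute x_i' = x_i − (cap_i+1)): x_1 ≥ 7 gives C(10,3) = 120; x_2 ≥ 4 gives C(13,3) = 286; x_3 ≥ 4 gives C(13,3) = 286; x_4 ≥ 7 gives C(10,3) = 120. Together 812.
Add back pairs where two caps are both exceeded: 20 + 20 + 1 + 84 + 20 + 20 = 165.
By inclusion–exclusion the count is 680 − 812 + 165 = 33.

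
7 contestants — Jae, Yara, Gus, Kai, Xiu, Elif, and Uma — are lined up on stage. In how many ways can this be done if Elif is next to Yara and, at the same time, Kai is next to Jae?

Treat {Elif,Yara} as one block (2 orders) and {Kai,Jae} as another (2 orders).
That leaves 5 units to arrange: 2 × 2 × 5! = 4 × 120 = 480.

480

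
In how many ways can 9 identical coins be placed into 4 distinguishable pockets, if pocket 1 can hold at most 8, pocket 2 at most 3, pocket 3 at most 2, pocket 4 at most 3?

Without the upper bounds there are C(12,3) = 220 ways to split 9 among 4 pockets.
Subtract solutions that violate a single cap (substitute x_i' = x_i − (cap_i+1)): x_1 ≥ 9 gives C(3,3) = 1; x_2 ≥ 4 gives C(8,3) = 56; x_3 ≥ 3 gives C(9,3) = 84; x_4 ≥ 4 gives C(8,3) = 56. Together 197.
Add back pairs where two caps are both exceeded: 0 + 0 + 0 + 10 + 4 + 10 = 24.
By inclusion–exclusion the count is 220 − 197 + 24 = 47.

47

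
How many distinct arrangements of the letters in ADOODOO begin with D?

30

With the first slot taken by D, it remains to arrange the other 6 letters (AOODOO).
Those 6 letters have O appearing 4 times, giving (6)!/(4!) = 30.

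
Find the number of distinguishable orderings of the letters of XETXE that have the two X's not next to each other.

There are 5!/(2!·2!) = 30 arrangements of XETXE in total.
Arrangements with the X's together: treat XX as one letter, giving (4)!/(2!) = 12.
Subtracting, 30 − 12 = 18 arrangements keep the X's apart.

18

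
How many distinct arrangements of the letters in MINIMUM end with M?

With the last slot taken by M, it remains to arrange the other 6 letters (INIMUM).
Those 6 letters have I appearing twice and M appearing twice, giving (6)!/(2!·2!) = 180.

180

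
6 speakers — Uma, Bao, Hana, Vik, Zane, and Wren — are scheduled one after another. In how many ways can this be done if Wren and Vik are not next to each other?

480

Of the 6! = 720 arrangements, those with Wren and Vik adjacent number 2 × 5! = 240 (treat the pair as a block with 2 internal orders).
Complementary counting: 720 − 240 = 480.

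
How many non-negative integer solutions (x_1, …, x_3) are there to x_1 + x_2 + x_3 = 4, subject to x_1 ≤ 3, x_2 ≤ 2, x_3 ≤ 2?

8

Ignoring the caps, the number of non-negative solutions to x_1+…+x_3 = 4 is C(6,2) = 15.
Subtract solutions that violate a single cap (substitute x_i' = x_i − (cap_i+1)): x_1 ≥ 4 gives C(2,2) = 1; x_2 ≥ 3 gives C(3,2) = 3; x_3 ≥ 3 gives C(3,2) = 3. Together 7.
No two caps can be exceeded simultaneously, so the pair terms are all 0.
By inclusion–exclusion the count is 15 − 7 + 0 = 8.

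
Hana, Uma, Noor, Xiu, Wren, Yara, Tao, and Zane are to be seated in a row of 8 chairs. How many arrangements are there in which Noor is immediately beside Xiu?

Glue Noor and Xiu into one block (2 internal orders), leaving 7 units to arrange in a row.
That gives 2 × 7! = 2 × 5040 = 10080.

10080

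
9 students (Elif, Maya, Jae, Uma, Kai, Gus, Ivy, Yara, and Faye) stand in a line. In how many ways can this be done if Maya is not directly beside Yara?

There are 9! = 362880 arrangements in all. If Maya and Yara are adjacent, merging them into one block gives 2·(8)! = 80640 arrangements.
So 362880 − 80640 = 282240 arrangements keep them apart.

282240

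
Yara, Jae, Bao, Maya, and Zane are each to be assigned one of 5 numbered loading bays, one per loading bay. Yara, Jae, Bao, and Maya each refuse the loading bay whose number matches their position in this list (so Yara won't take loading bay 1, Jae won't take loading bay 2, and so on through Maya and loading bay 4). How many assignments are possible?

53

Let Aᵢ (for 1 ≤ i ≤ 4) be the placements that put person i in their forbidden loading bay. Any j of these fix j positions, leaving (5−j)! ways to fill the rest, and there are C(4,j) ways to pick which j.
By inclusion–exclusion, the number of valid placements is Σ_{j=0}^{4} (−1)^j C(4,j)·(5−j)!.
Computing: 120 − 96 + 36 − 8 + 1 = 53.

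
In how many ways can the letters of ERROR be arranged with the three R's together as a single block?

6

Treat the 3 copies of R as a single block. The multiset to arrange is then {RRR, E, O}, 3 items in all.
All 3 items are distinct, so there are (3)! = 6 arrangements.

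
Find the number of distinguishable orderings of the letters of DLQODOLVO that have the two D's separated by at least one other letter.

There are 9!/(3!·2!·2!) = 15120 arrangements of DLQODOLVO in total.
Arrangements with the D's together: treat DD as one letter, giving (8)!/(3!·2!) = 3360.
Subtracting, 15120 − 3360 = 11760 arrangements keep the D's apart.

11760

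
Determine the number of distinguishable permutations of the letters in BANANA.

BANANA has 6 letters with A appearing 3 times and N appearing twice.
The number of distinct arrangements is 6!/(3!·2!) = 720/12 = 60.

60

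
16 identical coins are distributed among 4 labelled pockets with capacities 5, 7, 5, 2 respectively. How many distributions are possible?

Ignoring the caps, the number of non-negative solutions to x_1+…+x_4 = 16 is C(19,3) = 969.
Subtract solutions that violate a single cap (substitute x_i' = x_i − (cap_i+1)): x_1 ≥ 6 gives C(13,3) = 286; x_2 ≥ 8 gives C(11,3) = 165; x_3 ≥ 6 gives C(13,3) = 286; x_4 ≥ 3 gives C(16,3) = 560. Together 1297.
Add back pairs where two caps are both exceeded: 10 + 35 + 120 + 10 + 56 + 120 = 351.
Subtract triples: 0 + 0 + 4 + 0 = 4.
By inclusion–exclusion the count is 969 − 1297 + 351 − 4 = 19.

19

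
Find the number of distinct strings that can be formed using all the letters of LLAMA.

LLAMA has 5 letters with A appearing twice and L appearing twice.
So there are 5! / (2!·2!) = 30 distinguishable arrangements.

30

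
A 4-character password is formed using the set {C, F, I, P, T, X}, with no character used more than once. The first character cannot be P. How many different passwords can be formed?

The first character has 6−1 = 5 choices (anything except P).
The remaining 3 characters are filled from the other 5 symbols without repetition: 5 × 4 × 3 = 60.
Total: 5 × 60 = 300.

300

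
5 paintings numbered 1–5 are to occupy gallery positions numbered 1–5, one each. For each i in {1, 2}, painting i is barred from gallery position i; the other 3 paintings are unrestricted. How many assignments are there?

78

Let Aᵢ (for i ∈ {1, 2}) be the placements that put painting i in its forbidden gallery position. Any j of these fix j positions, leaving (5−j)! ways to fill the rest, and there are C(2,j) ways to pick which j.
By inclusion–exclusion, the number of valid placements is Σ_{j=0}^{2} (−1)^j C(2,j)·(5−j)!.
Computing: 120 − 48 + 6 = 78.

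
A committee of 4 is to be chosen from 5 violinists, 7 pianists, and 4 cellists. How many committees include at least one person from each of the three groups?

910

Unrestricted: C(16,4) = 1820 ways to pick any 4 of the 16.
Subtract selections that omit an entire group: no violinists → C(11,4) = 330; no pianists → C(9,4) = 126; no cellists → C(12,4) = 495.
Add back selections omitting two groups (i.e. drawn from a single group): C(5,4) + C(7,4) + C(4,4) = 41.
By inclusion–exclusion: 1820 − 951 + 41 = 910.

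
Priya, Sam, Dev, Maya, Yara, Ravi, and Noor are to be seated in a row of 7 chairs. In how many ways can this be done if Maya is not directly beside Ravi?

3600

Of the 7! = 5040 arrangements, those with Maya and Ravi adjacent number 2 × 6! = 1440 (treat the pair as a block with 2 internal orders).
So 5040 − 1440 = 3600 arrangements keep them apart.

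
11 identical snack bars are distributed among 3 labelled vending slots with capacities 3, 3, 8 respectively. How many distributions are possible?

Ignoring the caps, the number of non-negative solutions to x_1+…+x_3 = 11 is C(13,2) = 78.
Subtract solutions that violate a single cap (substitute x_i' = x_i − (cap_i+1)): x_1 ≥ 4 gives C(9,2) = 36; x_2 ≥ 4 gives C(9,2) = 36; x_3 ≥ 9 gives C(4,2) = 6. Together 78.
Add back pairs where two caps are both exceeded: 10 + 0 + 0 = 10.
By inclusion–exclusion the count is 78 − 78 + 10 = 10.

10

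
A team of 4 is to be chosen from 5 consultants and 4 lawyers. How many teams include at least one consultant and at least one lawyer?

120

Unrestricted: C(9,4) = 126 ways to pick any 4 of the 9.
Subtract selections that omit an entire group: no consultants → C(4,4) = 1; no lawyers → C(5,4) = 5.
Both groups omitted at once is impossible, so 126 − 6 = 120.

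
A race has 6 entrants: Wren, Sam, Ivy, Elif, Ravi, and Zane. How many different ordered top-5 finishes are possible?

720

This is an ordered selection of 5 from 6: P(6,5).
That gives 6 × 5 × 4 × 3 × 2 = 720.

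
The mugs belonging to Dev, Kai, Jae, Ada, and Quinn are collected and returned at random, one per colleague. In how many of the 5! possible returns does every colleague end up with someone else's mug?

Count assignments avoiding every fixed point. For any j of the 5 colleagues fixed to their own mug, the other 5−j can be arranged in (5−j)! ways.
By inclusion–exclusion this is Σ_{j=0}^{5} (−1)^j C(5,j)·(5−j)!.
Computing: 120 − 120 + 60 − 20 + 5 − 1 = 44.

44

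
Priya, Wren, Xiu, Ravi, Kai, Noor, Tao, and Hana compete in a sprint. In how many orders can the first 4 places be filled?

This is an ordered selection of 4 from 8: P(8,4).
That gives 8 × 7 × 6 × 5 = 1680.

1680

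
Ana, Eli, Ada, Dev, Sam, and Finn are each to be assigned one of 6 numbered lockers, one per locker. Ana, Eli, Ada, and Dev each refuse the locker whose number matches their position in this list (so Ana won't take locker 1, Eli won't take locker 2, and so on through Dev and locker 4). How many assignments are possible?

362

Let Aᵢ (for 1 ≤ i ≤ 4) be the placements that put person i in their forbidden locker. Any j of these fix j positions, leaving (6−j)! ways to fill the rest, and there are C(4,j) ways to pick which j.
By inclusion–exclusion, the number of valid placements is Σ_{j=0}^{4} (−1)^j C(4,j)·(6−j)!.
Computing: 720 − 480 + 144 − 24 + 2 = 362.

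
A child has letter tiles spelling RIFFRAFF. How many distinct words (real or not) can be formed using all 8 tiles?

840

RIFFRAFF has 8 letters with F appearing 4 times and R appearing twice.
So there are 8! / (4!·2!) = 840 distinguishable arrangements.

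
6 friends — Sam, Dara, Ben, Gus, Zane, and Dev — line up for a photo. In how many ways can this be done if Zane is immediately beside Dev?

240

Glue Zane and Dev into one block (2 internal orders), leaving 5 units to arrange in a row.
So the count is 2·(5)! = 240.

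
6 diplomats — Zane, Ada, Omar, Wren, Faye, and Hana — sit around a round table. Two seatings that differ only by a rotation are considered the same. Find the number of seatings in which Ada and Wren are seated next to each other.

Treat {Ada, Wren} as one unit (2 internal orders) and seat the resulting 5 units around the table: (4)! circular arrangements.
So 2 × (4)! = 2 × 24 = 48.

48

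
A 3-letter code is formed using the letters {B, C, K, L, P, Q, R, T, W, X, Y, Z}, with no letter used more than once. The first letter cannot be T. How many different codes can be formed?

1210

The first letter has 12−1 = 11 choices (anything except T).
The remaining 2 letters are filled from the other 11 symbols without repetition: 11 × 10 = 110.
Total: 11 × 110 = 1210.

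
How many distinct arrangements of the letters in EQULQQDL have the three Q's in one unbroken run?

Treat the 3 copies of Q as a single block. The multiset to arrange is then {QQQ, D, E, L, L, U}, 6 items in all.
That gives (6)!/(2!) = 360 arrangements.

360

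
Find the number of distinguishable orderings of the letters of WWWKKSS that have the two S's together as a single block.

Treat the 2 copies of S as a single block. The multiset to arrange is then {SS, K, K, W, W, W}, 6 items in all.
That gives (6)!/(3!·2!) = 60 arrangements.

60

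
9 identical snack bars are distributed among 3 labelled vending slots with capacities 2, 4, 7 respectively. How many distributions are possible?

12

Without the upper bounds there are C(11,2) = 55 ways to split 9 among 3 vending slots.
Subtract solutions that violate a single cap (substitute x_i' = x_i − (cap_i+1)): x_1 ≥ 3 gives C(8,2) = 28; x_2 ≥ 5 gives C(6,2) = 15; x_3 ≥ 8 gives C(3,2) = 3. Together 46.
Add back pairs where two caps are both exceeded: 3 + 0 + 0 = 3.
By inclusion–exclusion the count is 55 − 46 + 3 = 12.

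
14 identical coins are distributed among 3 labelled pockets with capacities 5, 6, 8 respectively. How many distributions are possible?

Without the upper bounds there are C(16,2) = 120 ways to split 14 among 3 pockets.
Subtract solutions that violate a single cap (substitute x_i' = x_i − (cap_i+1)): x_1 ≥ 6 gives C(10,2) = 45; x_2 ≥ 7 gives C(9,2) = 36; x_3 ≥ 9 gives C(7,2) = 21. Together 102.
Add back pairs where two caps are both exceeded: 3 + 0 + 0 = 3.
By inclusion–exclusion the count is 120 − 102 + 3 = 21.

21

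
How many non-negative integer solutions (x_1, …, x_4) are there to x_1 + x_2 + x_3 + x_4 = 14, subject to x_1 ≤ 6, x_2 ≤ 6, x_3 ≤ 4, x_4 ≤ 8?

186

Without the upper bounds there are C(17,3) = 680 ways to split 14 among 4 variables.
Subtract solutions that violate a single cap (substitute x_i' = x_i − (cap_i+1)): x_1 ≥ 7 gives C(10,3) = 120; x_2 ≥ 7 gives C(10,3) = 120; x_3 ≥ 5 gives C(12,3) = 220; x_4 ≥ 9 gives C(8,3) = 56. Together 516.
Add back pairs where two caps are both exceeded: 1 + 10 + 0 + 10 + 0 + 1 = 22.
By inclusion–exclusion the count is 680 − 516 + 22 = 186.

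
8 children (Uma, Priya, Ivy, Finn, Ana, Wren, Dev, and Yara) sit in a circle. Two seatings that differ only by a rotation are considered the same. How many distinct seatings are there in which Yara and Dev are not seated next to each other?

3600

All circular seatings of 8 people number (7)! = 5040.
Those with Yara next to Dev: fuse the pair into one unit and seat 7 units around a circle — 2·(6)! = 1440.
Subtracting, 5040 − 1440 = 3600.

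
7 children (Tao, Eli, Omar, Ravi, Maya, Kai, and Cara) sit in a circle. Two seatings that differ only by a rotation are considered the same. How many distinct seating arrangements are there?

Seat Tao anywhere (absorbing the rotational symmetry), then permute the other 6: (6)! = 720.

720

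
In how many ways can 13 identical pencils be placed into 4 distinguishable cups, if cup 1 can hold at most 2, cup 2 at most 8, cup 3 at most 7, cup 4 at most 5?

Without the upper bounds there are C(16,3) = 560 ways to split 13 among 4 cups.
Subtract solutions that violate a single cap (substitute x_i' = x_i − (cap_i+1)): x_1 ≥ 3 gives C(13,3) = 286; x_2 ≥ 9 gives C(7,3) = 35; x_3 ≥ 8 gives C(8,3) = 56; x_4 ≥ 6 gives C(10,3) = 120. Together 497.
Add back pairs where two caps are both exceeded: 4 + 10 + 35 + 0 + 0 + 0 = 49.
By inclusion–exclusion the count is 560 − 497 + 49 = 112.

112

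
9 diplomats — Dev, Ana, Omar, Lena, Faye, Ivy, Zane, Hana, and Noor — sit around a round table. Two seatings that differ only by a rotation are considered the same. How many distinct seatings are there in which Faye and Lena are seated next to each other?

Glue Faye and Lena into a block (2 internal orders). Seating 8 units around a circle gives (7)! arrangements.
So 2 × (7)! = 2 × 5040 = 10080.

10080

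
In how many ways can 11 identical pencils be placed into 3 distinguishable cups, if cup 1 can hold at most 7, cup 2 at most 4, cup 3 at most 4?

15

By stars and bars, unrestricted non-negative solutions to x_1+…+x_3 = 11 number C(11+2,2) = 78.
Subtract solutions that violate a single cap (substitute x_i' = x_i − (cap_i+1)): x_1 ≥ 8 gives C(5,2) = 10; x_2 ≥ 5 gives C(8,2) = 28; x_3 ≥ 5 gives C(8,2) = 28. Together 66.
Add back pairs where two caps are both exceeded: 0 + 0 + 3 = 3.
By inclusion–exclusion the count is 78 − 66 + 3 = 15.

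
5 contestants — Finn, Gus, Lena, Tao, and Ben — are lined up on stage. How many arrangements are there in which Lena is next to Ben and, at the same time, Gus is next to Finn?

24

Treat {Lena,Ben} as one block (2 orders) and {Gus,Finn} as another (2 orders).
That leaves 3 units to arrange: 2 × 2 × 3! = 4 × 6 = 24.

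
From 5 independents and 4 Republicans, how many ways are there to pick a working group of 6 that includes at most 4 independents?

80

Split by how many independents are chosen (0 through 4).
Sum: C(5,0)·C(4,6) + C(5,1)·C(4,5) + C(5,2)·C(4,4) + C(5,3)·C(4,3) + C(5,4)·C(4,2) = 0 + 0 + 10 + 40 + 30 = 80.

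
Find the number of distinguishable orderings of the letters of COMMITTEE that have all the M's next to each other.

Treat the 2 copies of M as a single block. The multiset to arrange is then {MM, C, E, E, I, O, T, T}, 8 items in all.
That gives (8)!/(2!·2!) = 10080 arrangements.

10080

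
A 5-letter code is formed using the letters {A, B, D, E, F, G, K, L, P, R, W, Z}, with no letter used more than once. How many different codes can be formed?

95040

This is a permutation of 5 out of 12: P(12,5) = 12!/7!.
12 × 11 × 10 × 9 × 8 = 95040.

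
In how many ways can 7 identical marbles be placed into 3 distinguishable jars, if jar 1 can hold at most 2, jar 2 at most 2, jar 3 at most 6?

8

Ignoring the caps, the number of non-negative solutions to x_1+…+x_3 = 7 is C(9,2) = 36.
Subtract solutions that violate a single cap (substitute x_i' = x_i − (cap_i+1)): x_1 ≥ 3 gives C(6,2) = 15; x_2 ≥ 3 gives C(6,2) = 15; x_3 ≥ 7 gives C(2,2) = 1. Together 31.
Add back pairs where two caps are both exceeded: 3 + 0 + 0 = 3.
By inclusion–exclusion the count is 36 − 31 + 3 = 8.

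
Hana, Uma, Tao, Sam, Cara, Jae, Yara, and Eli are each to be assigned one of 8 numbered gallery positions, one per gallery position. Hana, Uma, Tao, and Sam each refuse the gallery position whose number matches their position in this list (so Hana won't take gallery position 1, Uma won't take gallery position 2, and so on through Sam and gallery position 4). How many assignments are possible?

24024

Let Aᵢ (for 1 ≤ i ≤ 4) be the placements that put person i in their forbidden gallery position. Any j of these fix j positions, leaving (8−j)! ways to fill the rest, and there are C(4,j) ways to pick which j.
By inclusion–exclusion, the number of valid placements is Σ_{j=0}^{4} (−1)^j C(4,j)·(8−j)!.
Computing: 40320 − 20160 + 4320 − 480 + 24 = 24024.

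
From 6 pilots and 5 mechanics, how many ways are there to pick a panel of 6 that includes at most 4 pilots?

431

Split by how many pilots are chosen (0 through 4).
Sum: C(6,0)·C(5,6) + C(6,1)·C(5,5) + C(6,2)·C(5,4) + C(6,3)·C(5,3) + C(6,4)·C(5,2) = 0 + 6 + 75 + 200 + 150 = 431.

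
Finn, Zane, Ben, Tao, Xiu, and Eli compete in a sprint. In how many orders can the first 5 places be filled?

There are 6 choices for 1st place, 5 for 2nd, and so on down to 2 for position 5.
That gives 6 × 5 × 4 × 3 × 2 = 720.

720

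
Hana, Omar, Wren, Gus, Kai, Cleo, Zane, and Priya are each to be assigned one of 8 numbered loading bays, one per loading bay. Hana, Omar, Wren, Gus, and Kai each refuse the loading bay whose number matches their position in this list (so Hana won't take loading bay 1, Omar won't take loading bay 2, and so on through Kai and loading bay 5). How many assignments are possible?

21234

Let Aᵢ (for 1 ≤ i ≤ 5) be the placements that put person i in their forbidden loading bay. Any j of these fix j positions, leaving (8−j)! ways to fill the rest, and there are C(5,j) ways to pick which j.
By inclusion–exclusion, the number of valid placements is Σ_{j=0}^{5} (−1)^j C(5,j)·(8−j)!.
Computing: 40320 − 25200 + 7200 − 1200 + 120 − 6 = 21234.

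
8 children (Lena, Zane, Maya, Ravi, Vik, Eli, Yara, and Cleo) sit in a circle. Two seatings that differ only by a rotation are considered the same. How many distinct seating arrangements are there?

5040

Fix one person's seat to break rotational symmetry; the remaining 7 people can be arranged in (7)! = 5040 ways.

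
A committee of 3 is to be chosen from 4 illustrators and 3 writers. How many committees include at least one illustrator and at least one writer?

30

Total 3-person selections from all 7: C(7,3) = 35.
Subtract selections that omit an entire group: no illustrators → C(3,3) = 1; no writers → C(4,3) = 4.
Both groups omitted at once is impossible, so 35 − 5 = 30.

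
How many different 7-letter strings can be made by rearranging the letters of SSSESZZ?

Letter multiplicities in SSSESZZ: E×1, S×4, Z×2.
So there are 7! / (4!·2!) = 105 distinguishable arrangements.

105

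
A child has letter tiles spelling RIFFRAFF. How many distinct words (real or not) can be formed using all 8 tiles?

RIFFRAFF has 8 letters with F appearing 4 times and R appearing twice.
The number of distinct arrangements is 8!/(4!·2!) = 40320/48 = 840.

840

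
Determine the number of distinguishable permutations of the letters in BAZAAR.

BAZAAR has 6 letters with A appearing 3 times.
Dividing 6! = 720 by 3! = 6 for the repeated letters gives 120.

120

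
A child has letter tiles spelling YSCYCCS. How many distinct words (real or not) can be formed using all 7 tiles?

210

YSCYCCS has 7 letters with C appearing 3 times, S appearing twice, and Y appearing twice.
Dividing 7! = 5040 by 3!·2!·2! = 24 for the repeated letters gives 210.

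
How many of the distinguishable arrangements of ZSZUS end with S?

12

Fix S in the last position and arrange the remaining 4 letters.
Those 4 letters have Z appearing twice, giving (4)!/(2!) = 12.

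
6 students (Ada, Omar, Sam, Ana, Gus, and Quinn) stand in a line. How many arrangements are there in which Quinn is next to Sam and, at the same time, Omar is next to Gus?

Treat {Quinn,Sam} as one block (2 orders) and {Omar,Gus} as another (2 orders).
That leaves 4 units to arrange: 2 × 2 × 4! = 4 × 24 = 96.

96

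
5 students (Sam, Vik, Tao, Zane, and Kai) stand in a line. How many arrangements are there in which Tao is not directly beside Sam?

Of the 5! = 120 arrangements, those with Tao and Sam adjacent number 2 × 4! = 48 (treat the pair as a block with 2 internal orders).
So 120 − 48 = 72 arrangements keep them apart.

72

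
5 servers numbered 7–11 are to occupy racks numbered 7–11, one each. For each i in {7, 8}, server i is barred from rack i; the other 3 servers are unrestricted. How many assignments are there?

Let Aᵢ (for i ∈ {7, 8}) be the placements that put server i in its forbidden rack. Any j of these fix j positions, leaving (5−j)! ways to fill the rest, and there are C(2,j) ways to pick which j.
By inclusion–exclusion, the number of valid placements is Σ_{j=0}^{2} (−1)^j C(2,j)·(5−j)!.
Computing: 120 − 48 + 6 = 78.

78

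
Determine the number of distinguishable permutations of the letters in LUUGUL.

Letter multiplicities in LUUGUL: G×1, L×2, U×3.
So there are 6! / (3!·2!) = 60 distinguishable arrangements.

60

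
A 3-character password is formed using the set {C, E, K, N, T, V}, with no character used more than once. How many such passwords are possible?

120

This is a permutation of 3 out of 6: P(6,3) = 6!/3!.
6 × 5 × 4 = 120.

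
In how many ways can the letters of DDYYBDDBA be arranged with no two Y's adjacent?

Total arrangements of DDYYBDDBA: 9!/(4!·2!·2!) = 3780.
If the two Y's are adjacent, glue them into one block, leaving 8 items to arrange: (8)!/(4!·2!) = 840 ways.
Hence 3780 − 840 = 2940.

2940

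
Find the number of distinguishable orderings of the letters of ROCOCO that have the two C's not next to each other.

40

Total arrangements of ROCOCO: 6!/(3!·2!) = 60.
Arrangements with the C's together: treat CC as one letter, giving (5)!/(3!) = 20.
Hence 60 − 20 = 40.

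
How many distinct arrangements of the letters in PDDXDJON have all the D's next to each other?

Treat the 3 copies of D as a single block. The multiset to arrange is then {DDD, J, N, O, P, X}, 6 items in all.
All 6 items are distinct, so there are (6)! = 720 arrangements.

720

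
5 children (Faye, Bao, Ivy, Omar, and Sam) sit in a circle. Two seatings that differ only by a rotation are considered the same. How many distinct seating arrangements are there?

Fix one person's seat to break rotational symmetry; the remaining 4 people can be arranged in (4)! = 24 ways.

24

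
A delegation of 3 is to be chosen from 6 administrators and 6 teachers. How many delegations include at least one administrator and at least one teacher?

With no constraint there are C(12,3) = 220 possible selections.
Subtract selections that omit an entire group: no administrators → C(6,3) = 20; no teachers → C(6,3) = 20.
Both groups omitted at once is impossible, so 220 − 40 = 180.

180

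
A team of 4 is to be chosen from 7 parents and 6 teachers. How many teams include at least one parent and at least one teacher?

Total 4-person selections from all 13: C(13,4) = 715.
Selections missing a whole group: no parents → C(6,4) = 15; no teachers → C(7,4) = 35.
Both groups omitted at once is impossible, so 715 − 50 = 665.

665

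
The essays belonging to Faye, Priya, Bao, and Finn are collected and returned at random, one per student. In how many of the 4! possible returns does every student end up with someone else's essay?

Count assignments avoiding every fixed point. For any j of the 4 students fixed to their own essay, the other 4−j can be arranged in (4−j)! ways.
By inclusion–exclusion this is Σ_{j=0}^{4} (−1)^j C(4,j)·(4−j)!.
Computing: 24 − 24 + 12 − 4 + 1 = 9.

9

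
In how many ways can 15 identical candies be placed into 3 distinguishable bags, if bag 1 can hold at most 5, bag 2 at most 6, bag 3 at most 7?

By stars and bars, unrestricted non-negative solutions to x_1+…+x_3 = 15 number C(15+2,2) = 136.
Subtract solutions that violate a single cap (substitute x_i' = x_i − (cap_i+1)): x_1 ≥ 6 gives C(11,2) = 55; x_2 ≥ 7 gives C(10,2) = 45; x_3 ≥ 8 gives C(9,2) = 36. Together 136.
Add back pairs where two caps are both exceeded: 6 + 3 + 1 = 10.
By inclusion–exclusion the count is 136 − 136 + 10 = 10.

10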